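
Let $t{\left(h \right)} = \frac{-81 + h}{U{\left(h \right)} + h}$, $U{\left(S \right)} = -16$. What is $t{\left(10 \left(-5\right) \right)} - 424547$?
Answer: $- \frac{28019971}{66} \approx -4.2455 \cdot 10^{5}$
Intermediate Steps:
$t{\left(h \right)} = \frac{-81 + h}{-16 + h}$
$t{\left(10 \left(-5\right) \right)} - 424547 = \frac{-81 + 10 \left(-5\right)}{-16 + 10 \left(-5\right)} - 424547 = \frac{-81 - 50}{-16 - 50} - 424547 = \frac{1}{-66} \left(-131\right) - 424547 = \left(- \frac{1}{66}\right) \left(-131\right) - 424547 = \frac{131}{66} - 424547 = - \frac{28019971}{66}$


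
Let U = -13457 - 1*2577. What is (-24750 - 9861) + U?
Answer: -50645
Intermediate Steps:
U = -16034 (U = -13457 - 2577 = -16034)
(-24750 - 9861) + U = (-24750 - 9861) - 16034 = -34611 - 16034 = -50645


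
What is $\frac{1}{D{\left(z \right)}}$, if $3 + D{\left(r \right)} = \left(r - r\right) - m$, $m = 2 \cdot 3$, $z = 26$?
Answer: $- \frac{1}{9} \approx -0.11111$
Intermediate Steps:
$m = 6$
$D{\left(r \right)} = -9$ ($D{\left(r \right)} = -3 + \left(\left(r - r\right) - 6\right) = -3 + \left(0 - 6\right) = -3 - 6 = -9$)
$\frac{1}{D{\left(z \right)}} = \frac{1}{-9} = - \frac{1}{9}$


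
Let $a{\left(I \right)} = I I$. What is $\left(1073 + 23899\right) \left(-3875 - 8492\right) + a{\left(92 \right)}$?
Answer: $-308820260$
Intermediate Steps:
$a{\left(I \right)} = I^{2}$
$\left(1073 + 23899\right) \left(-3875 - 8492\right) + a{\left(92 \right)} = \left(1073 + 23899\right) \left(-3875 - 8492\right) + 92^{2} = 24972 \left(-12367\right) + 8464 = -308828724 + 8464 = -308820260$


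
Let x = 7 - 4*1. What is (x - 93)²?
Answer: 8100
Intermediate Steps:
x = 3 (x = 7 - 4 = 3)
(x - 93)² = (3 - 93)² = (-90)² = 8100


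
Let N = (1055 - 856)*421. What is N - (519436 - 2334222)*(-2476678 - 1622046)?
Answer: -7438306849285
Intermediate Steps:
N = 83779 (N = 199*421 = 83779)
N - (519436 - 2334222)*(-2476678 - 1622046) = 83779 - (519436 - 2334222)*(-2476678 - 1622046) = 83779 - (-1814786)*(-4098724) = 83779 - 1*7438306933064 = 83779 - 7438306933064 = -7438306849285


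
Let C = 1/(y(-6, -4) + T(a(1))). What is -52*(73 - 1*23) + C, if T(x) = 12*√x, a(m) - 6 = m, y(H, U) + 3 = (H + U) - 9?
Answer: -681189/262 + 3*√7/131 ≈ -2599.9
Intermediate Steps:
y(H, U) = -12 + H + U (y(H, U) = -3 + ((H + U) - 9) = -3 + (-9 + H + U) = -12 + H + U)
a(m) = 6 + m
C = 1/(-22 + 12*√7) (C = 1/((-12 - 6 - 4) + 12*√(6 + 1)) = 1/(-22 + 12*√7) ≈ 0.10257)
-52*(73 - 1*23) + C = -52*(73 - 1*23) + (11/262 + 3*√7/131) = -52*(73 - 23) + (11/262 + 3*√7/131) = -52*50 + (11/262 + 3*√7/131) = -2600 + (11/262 + 3*√7/131) = -681189/262 + 3*√7/131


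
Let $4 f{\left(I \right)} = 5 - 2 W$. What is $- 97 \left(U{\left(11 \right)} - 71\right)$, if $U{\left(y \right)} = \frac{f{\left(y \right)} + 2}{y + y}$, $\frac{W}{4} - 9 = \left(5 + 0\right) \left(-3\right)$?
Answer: $\frac{600139}{88} \approx 6819.8$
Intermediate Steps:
$W = -24$ ($W = 36 + 4 \left(5 + 0\right) \left(-3\right) = 36 + 4 \cdot 5 \left(-3\right) = 36 + 4 \left(-15\right) = 36 - 60 = -24$)
$f{\left(I \right)} = \frac{53}{4}$ ($f{\left(I \right)} = \frac{5 - -48}{4} = \frac{5 + 48}{4} = \frac{1}{4} \cdot 53 = \frac{53}{4}$)
$U{\left(y \right)} = \frac{61}{8 y}$ ($U{\left(y \right)} = \frac{\frac{53}{4} + 2}{y + y} = \frac{61}{4 \cdot 2 y} = \frac{61 \frac{1}{2 y}}{4} = \frac{61}{8 y}$)
$- 97 \left(U{\left(11 \right)} - 71\right) = - 97 \left(\frac{61}{8 \cdot 11} - 71\right) = - 97 \left(\frac{61}{8} \cdot \frac{1}{11} - 71\right) = - 97 \left(\frac{61}{88} - 71\right) = \left(-97\right) \left(- \frac{6187}{88}\right) = \frac{600139}{88}$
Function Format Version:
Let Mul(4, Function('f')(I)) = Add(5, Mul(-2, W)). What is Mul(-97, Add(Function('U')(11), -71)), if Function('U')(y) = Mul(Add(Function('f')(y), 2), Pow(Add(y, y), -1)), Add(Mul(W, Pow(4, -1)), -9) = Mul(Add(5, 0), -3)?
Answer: Rational(600139, 88) ≈ 6819.8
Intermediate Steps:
W = -24 (W = Add(36, Mul(4, Mul(Add(5, 0), -3))) = Add(36, Mul(4, Mul(5, -3))) = Add(36, Mul(4, -15)) = Add(36, -60) = -24)
Function('f')(I) = Rational(53, 4) (Function('f')(I) = Mul(Rational(1, 4), Add(5, Mul(-2, -24))) = Mul(Rational(1, 4), Add(5, 48)) = Mul(Rational(1, 4), 53) = Rational(53, 4))
Function('U')(y) = Mul(Rational(61, 8), Pow(y, -1)) (Function('U')(y) = Mul(Add(Rational(53, 4), 2), Pow(Add(y, y), -1)) = Mul(Rational(61, 4), Pow(Mul(2, y), -1)) = Mul(Rational(61, 4), Mul(Rational(1, 2), Pow(y, -1))) = Mul(Rational(61, 8), Pow(y, -1)))
Mul(-97, Add(Function('U')(11), -71)) = Mul(-97, Add(Mul(Rational(61, 8), Pow(11, -1)), -71)) = Mul(-97, Add(Mul(Rational(61, 8), Rational(1, 11)), -71)) = Mul(-97, Add(Rational(61, 88), -71)) = Mul(-97, Rational(-6187, 88)) = Rational(600139, 88)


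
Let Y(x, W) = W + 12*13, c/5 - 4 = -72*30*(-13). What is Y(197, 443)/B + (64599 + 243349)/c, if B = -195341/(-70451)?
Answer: 1496474948212/6857445805 ≈ 218.23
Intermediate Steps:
B = 195341/70451 (B = -195341*(-1/70451) = 195341/70451 ≈ 2.7727)
c = 140420 (c = 20 + 5*(-72*30*(-13)) = 20 + 5*(-2160*(-13)) = 20 + 5*28080 = 20 + 140400 = 140420)
Y(x, W) = 156 + W (Y(x, W) = W + 156 = 156 + W)
Y(197, 443)/B + (64599 + 243349)/c = (156 + 443)/(195341/70451) + (64599 + 243349)/140420 = 599*(70451/195341) + 307948*(1/140420) = 42200149/195341 + 76987/35105 = 1496474948212/6857445805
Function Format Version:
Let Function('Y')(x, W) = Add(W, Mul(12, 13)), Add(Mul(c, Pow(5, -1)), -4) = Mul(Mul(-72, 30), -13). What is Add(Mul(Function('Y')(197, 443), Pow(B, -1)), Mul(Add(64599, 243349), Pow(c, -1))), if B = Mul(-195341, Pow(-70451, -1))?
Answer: Rational(1496474948212, 6857445805) ≈ 218.23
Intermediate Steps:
B = Rational(195341, 70451) (B = Mul(-195341, Rational(-1, 70451)) = Rational(195341, 70451) ≈ 2.7727)
c = 140420 (c = Add(20, Mul(5, Mul(Mul(-72, 30), -13))) = Add(20, Mul(5, Mul(-2160, -13))) = Add(20, Mul(5, 28080)) = Add(20, 140400) = 140420)
Function('Y')(x, W) = Add(156, W) (Function('Y')(x, W) = Add(W, 156) = Add(156, W))
Add(Mul(Function('Y')(197, 443), Pow(B, -1)), Mul(Add(64599, 243349), Pow(c, -1))) = Add(Mul(Add(156, 443), Pow(Rational(195341, 70451), -1)), Mul(Add(64599, 243349), Pow(140420, -1))) = Add(Mul(599, Rational(70451, 195341)), Mul(307948, Rational(1, 140420))) = Add(Rational(42200149, 195341), Rational(76987, 35105)) = Rational(1496474948212, 6857445805)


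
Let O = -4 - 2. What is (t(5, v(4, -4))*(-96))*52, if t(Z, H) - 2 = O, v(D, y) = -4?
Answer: 19968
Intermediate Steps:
O = -6
t(Z, H) = -4 (t(Z, H) = 2 - 6 = -4)
(t(5, v(4, -4))*(-96))*52 = -4*(-96)*52 = 384*52 = 19968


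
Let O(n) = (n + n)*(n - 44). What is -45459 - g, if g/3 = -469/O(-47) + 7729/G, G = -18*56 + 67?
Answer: -52244871363/1149902 ≈ -45434.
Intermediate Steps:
G = -941 (G = -1008 + 67 = -941)
O(n) = 2*n*(-44 + n) (O(n) = (2*n)*(-44 + n) = 2*n*(-44 + n))
g = -28523655/1149902 (g = 3*(-469*(-1/(94*(-44 - 47))) + 7729/(-941)) = 3*(-469/(2*(-47)*(-91)) + 7729*(-1/941)) = 3*(-469/8554 - 7729/941) = 3*(-469*1/8554 - 7729/941) = 3*(-67/1222 - 7729/941) = 3*(-9507885/1149902) = -28523655/1149902 ≈ -24.805)
-45459 - g = -45459 - 1*(-28523655/1149902) = -45459 + 28523655/1149902 = -52244871363/1149902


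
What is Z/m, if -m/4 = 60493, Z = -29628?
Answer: 7407/60493 ≈ 0.12244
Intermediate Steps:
m = -241972 (m = -4*60493 = -241972)
Z/m = -29628/(-241972) = -29628*(-1/241972) = 7407/60493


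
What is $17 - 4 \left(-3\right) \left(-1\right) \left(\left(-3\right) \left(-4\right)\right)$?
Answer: $-127$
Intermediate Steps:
$17 - 4 \left(-3\right) \left(-1\right) \left(\left(-3\right) \left(-4\right)\right) = 17 - 4 \cdot 3 \cdot 12 = 17 - 144 = -127$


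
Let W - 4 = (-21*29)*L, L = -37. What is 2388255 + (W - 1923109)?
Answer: 487683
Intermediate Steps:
W = 22537 (W = 4 - 21*29*(-37) = 4 - 609*(-37) = 4 + 22533 = 22537)
2388255 + (W - 1923109) = 2388255 + (22537 - 1923109) = 2388255 - 1900572 = 487683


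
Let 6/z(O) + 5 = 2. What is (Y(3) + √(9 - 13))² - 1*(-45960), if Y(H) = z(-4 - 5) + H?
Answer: 45957 + 4*I ≈ 45957.0 + 4.0*I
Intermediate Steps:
z(O) = -2 (z(O) = 6/(-5 + 2) = 6/(-3) = 6*(-⅓) = -2)
Y(H) = -2 + H
(Y(3) + √(9 - 13))² - 1*(-45960) = ((-2 + 3) + √(9 - 13))² - 1*(-45960) = (1 + √(-4))² + 45960 = (1 + 2*I)² + 45960 = 45960 + (1 + 2*I)²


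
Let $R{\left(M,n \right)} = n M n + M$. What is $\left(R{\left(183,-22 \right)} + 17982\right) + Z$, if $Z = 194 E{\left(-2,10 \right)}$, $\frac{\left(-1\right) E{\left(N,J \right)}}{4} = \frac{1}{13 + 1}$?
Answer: $\frac{746771}{7} \approx 1.0668 \cdot 10^{5}$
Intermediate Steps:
$R{\left(M,n \right)} = M + M n^{2}$ ($R{\left(M,n \right)} = M n n + M = M n^{2} + M = M + M n^{2}$)
$E{\left(N,J \right)} = - \frac{2}{7}$ ($E{\left(N,J \right)} = - \frac{4}{13 + 1} = - \frac{4}{14} = \left(-4\right) \frac{1}{14} = - \frac{2}{7}$)
$Z = - \frac{388}{7}$ ($Z = 194 \left(- \frac{2}{7}\right) = - \frac{388}{7} \approx -55.429$)
$\left(R{\left(183,-22 \right)} + 17982\right) + Z = \left(183 \left(1 + \left(-22\right)^{2}\right) + 17982\right) - \frac{388}{7} = \left(183 \left(1 + 484\right) + 17982\right) - \frac{388}{7} = \left(183 \cdot 485 + 17982\right) - \frac{388}{7} = \left(88755 + 17982\right) - \frac{388}{7} = 106737 - \frac{388}{7} = \frac{746771}{7}$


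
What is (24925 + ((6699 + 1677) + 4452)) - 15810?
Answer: 21943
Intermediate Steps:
(24925 + ((6699 + 1677) + 4452)) - 15810 = (24925 + (8376 + 4452)) - 15810 = (24925 + 12828) - 15810 = 37753 - 15810 = 21943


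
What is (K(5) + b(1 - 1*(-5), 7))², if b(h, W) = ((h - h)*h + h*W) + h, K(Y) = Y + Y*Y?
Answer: 6084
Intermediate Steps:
K(Y) = Y + Y²
b(h, W) = h + W*h (b(h, W) = (0*h + W*h) + h = (0 + W*h) + h = W*h + h = h + W*h)
(K(5) + b(1 - 1*(-5), 7))² = (5*(1 + 5) + (1 - 1*(-5))*(1 + 7))² = (5*6 + (1 + 5)*8)² = (30 + 6*8)² = (30 + 48)² = 78² = 6084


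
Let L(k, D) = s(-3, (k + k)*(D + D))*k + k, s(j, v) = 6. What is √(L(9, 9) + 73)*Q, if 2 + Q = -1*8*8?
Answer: -132*√34 ≈ -769.69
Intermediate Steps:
Q = -66 (Q = -2 - 1*8*8 = -2 - 8*8 = -2 - 64 = -66)
L(k, D) = 7*k (L(k, D) = 6*k + k = 7*k)
√(L(9, 9) + 73)*Q = √(7*9 + 73)*(-66) = √(63 + 73)*(-66) = √136*(-66) = (2*√34)*(-66) = -132*√34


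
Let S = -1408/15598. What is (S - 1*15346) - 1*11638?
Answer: -19131720/709 ≈ -26984.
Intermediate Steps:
S = -64/709 (S = -1408*1/15598 = -64/709 ≈ -0.090268)
(S - 1*15346) - 1*11638 = (-64/709 - 1*15346) - 1*11638 = (-64/709 - 15346) - 11638 = -10880378/709 - 11638 = -19131720/709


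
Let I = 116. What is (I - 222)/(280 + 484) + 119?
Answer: 45405/382 ≈ 118.86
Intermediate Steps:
(I - 222)/(280 + 484) + 119 = (116 - 222)/(280 + 484) + 119 = -106/764 + 119 = -106*1/764 + 119 = -53/382 + 119 = 45405/382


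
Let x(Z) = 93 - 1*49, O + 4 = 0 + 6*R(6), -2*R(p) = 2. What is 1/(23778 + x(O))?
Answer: 1/23822 ≈ 4.1978e-5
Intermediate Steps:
R(p) = -1 (R(p) = -½*2 = -1)
O = -10 (O = -4 + (0 + 6*(-1)) = -4 + (0 - 6) = -4 - 6 = -10)
x(Z) = 44 (x(Z) = 93 - 49 = 44)
1/(23778 + x(O)) = 1/(23778 + 44) = 1/23822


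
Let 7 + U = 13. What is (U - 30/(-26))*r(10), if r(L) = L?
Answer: 930/13 ≈ 71.538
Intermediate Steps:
U = 6 (U = -7 + 13 = 6)
(U - 30/(-26))*r(10) = (6 - 30/(-26))*10 = (6 - 30*(-1/26))*10 = (6 + 15/13)*10 = (93/13)*10 = 930/13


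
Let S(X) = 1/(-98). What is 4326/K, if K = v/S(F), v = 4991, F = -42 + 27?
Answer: -309/34937 ≈ -0.0088445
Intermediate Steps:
F = -15
S(X) = -1/98
K = -489118 (K = 4991/(-1/98) = 4991*(-98) = -489118)
4326/K = 4326/(-489118) = 4326*(-1/489118) = -309/34937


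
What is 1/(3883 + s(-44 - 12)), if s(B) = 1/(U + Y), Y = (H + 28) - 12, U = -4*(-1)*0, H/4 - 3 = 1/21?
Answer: 592/2298757 ≈ 0.00025753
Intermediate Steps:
H = 256/21 (H = 12 + 4/21 = 256/21 ≈ 12.190)
U = 0 (U = 4*0 = 0)
Y = 592/21 (Y = (256/21 + 28) - 12 = 844/21 - 12 = 592/21 ≈ 28.190)
s(B) = 21/592 (s(B) = 1/(0 + 592/21) = 1/(592/21) = 21/592)
1/(3883 + s(-44 - 12)) = 1/(3883 + 21/592) = 1/(2298757/592) = 592/2298757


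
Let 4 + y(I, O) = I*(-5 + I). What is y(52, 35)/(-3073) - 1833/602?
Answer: -1014527/264278 ≈ -3.8389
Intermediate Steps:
y(I, O) = -4 + I*(-5 + I)
y(52, 35)/(-3073) - 1833/602 = (-4 + 52² - 5*52)/(-3073) - 1833/602 = (-4 + 2704 - 260)*(-1/3073) - 1833*1/602 = 2440*(-1/3073) - 1833/602 = -2440/3073 - 1833/602 = -1014527/264278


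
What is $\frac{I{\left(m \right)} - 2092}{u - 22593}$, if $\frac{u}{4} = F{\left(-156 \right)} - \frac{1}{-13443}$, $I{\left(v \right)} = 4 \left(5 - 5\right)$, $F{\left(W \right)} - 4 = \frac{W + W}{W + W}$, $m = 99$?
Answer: $\frac{28122756}{303448835} \approx 0.092677$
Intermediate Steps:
$F{\left(W \right)} = 5$ ($F{\left(W \right)} = 4 + \frac{W + W}{W + W} = 4 + \frac{2 W}{2 W} = 4 + 2 W \frac{1}{2 W} = 4 + 1 = 5$)
$I{\left(v \right)} = 0$ ($I{\left(v \right)} = 4 \cdot 0 = 0$)
$u = \frac{268864}{13443}$ ($u = 4 \left(5 - \frac{1}{-13443}\right) = 4 \left(5 - - \frac{1}{13443}\right) = 4 \left(5 + \frac{1}{13443}\right) = 4 \cdot \frac{67216}{13443} = \frac{268864}{13443} \approx 20.0$)
$\frac{I{\left(m \right)} - 2092}{u - 22593} = \frac{0 - 2092}{\frac{268864}{13443} - 22593} = - \frac{2092}{- \frac{303448835}{13443}} = \left(-2092\right) \left(- \frac{13443}{303448835}\right) = \frac{28122756}{303448835}$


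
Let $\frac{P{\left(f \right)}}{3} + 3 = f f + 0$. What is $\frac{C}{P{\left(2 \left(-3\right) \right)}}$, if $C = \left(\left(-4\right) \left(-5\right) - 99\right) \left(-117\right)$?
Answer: $\frac{1027}{11} \approx 93.364$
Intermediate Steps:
$P{\left(f \right)} = -9 + 3 f^{2}$ ($P{\left(f \right)} = -9 + 3 \left(f f + 0\right) = -9 + 3 \left(f^{2} + 0\right) = -9 + 3 f^{2}$)
$C = 9243$ ($C = \left(20 - 99\right) \left(-117\right) = \left(-79\right) \left(-117\right) = 9243$)
$\frac{C}{P{\left(2 \left(-3\right) \right)}} = \frac{9243}{-9 + 3 \left(2 \left(-3\right)\right)^{2}} = \frac{9243}{-9 + 3 \left(-6\right)^{2}} = \frac{9243}{-9 + 3 \cdot 36} = \frac{9243}{-9 + 108} = \frac{9243}{99} = 9243 \cdot \frac{1}{99} = \frac{1027}{11}$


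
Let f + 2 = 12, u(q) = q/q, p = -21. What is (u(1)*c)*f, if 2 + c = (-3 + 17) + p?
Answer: -90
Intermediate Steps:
c = -9 (c = -2 + ((-3 + 17) - 21) = -2 + (14 - 21) = -2 - 7 = -9)
u(q) = 1
f = 10 (f = -2 + 12 = 10)
(u(1)*c)*f = (1*(-9))*10 = -9*10 = -90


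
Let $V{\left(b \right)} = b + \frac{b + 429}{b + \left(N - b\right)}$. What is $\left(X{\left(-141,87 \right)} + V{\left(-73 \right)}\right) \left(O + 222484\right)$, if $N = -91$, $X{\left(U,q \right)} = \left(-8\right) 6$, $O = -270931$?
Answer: $\frac{78671007}{13} \approx 6.0516 \cdot 10^{6}$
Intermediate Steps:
$X{\left(U,q \right)} = -48$
$V{\left(b \right)} = - \frac{33}{7} + \frac{90 b}{91}$ ($V{\left(b \right)} = b + \frac{b + 429}{b - \left(91 + b\right)} = b + \frac{429 + b}{-91} = b + \left(429 + b\right) \left(- \frac{1}{91}\right) = b - \left(\frac{33}{7} + \frac{b}{91}\right) = - \frac{33}{7} + \frac{90 b}{91}$)
$\left(X{\left(-141,87 \right)} + V{\left(-73 \right)}\right) \left(O + 222484\right) = \left(-48 + \left(- \frac{33}{7} + \frac{90}{91} \left(-73\right)\right)\right) \left(-270931 + 222484\right) = \left(-48 - \frac{6999}{91}\right) \left(-48447\right) = \left(- \frac{11367}{91}\right) \left(-48447\right) = \frac{78671007}{13}$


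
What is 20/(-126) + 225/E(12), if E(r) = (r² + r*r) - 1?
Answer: 1615/2583 ≈ 0.62524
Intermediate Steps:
E(r) = -1 + 2*r² (E(r) = (r² + r²) - 1 = 2*r² - 1 = -1 + 2*r²)
20/(-126) + 225/E(12) = 20/(-126) + 225/(-1 + 2*12²) = 20*(-1/126) + 225/(-1 + 2*144) = -10/63 + 225/(-1 + 288) = -10/63 + 225/287 = 1615/2583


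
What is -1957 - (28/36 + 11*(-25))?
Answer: -15145/9 ≈ -1682.8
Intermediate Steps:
-1957 - (28/36 + 11*(-25)) = -1957 - (28*(1/36) - 275) = -1957 - (7/9 - 275) = -1957 - 1*(-2468/9) = -1957 + 2468/9 = -15145/9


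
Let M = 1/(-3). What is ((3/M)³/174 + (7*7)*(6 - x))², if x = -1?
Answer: 386161801/3364 ≈ 1.1479e+5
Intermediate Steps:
M = -⅓ ≈ -0.33333
((3/M)³/174 + (7*7)*(6 - x))² = ((3/(-⅓))³/174 + (7*7)*(6 - 1*(-1)))² = ((3*(-3))³*(1/174) + 49*(6 + 1))² = ((-9)³*(1/174) + 49*7)² = (-729*1/174 + 343)² = (-243/58 + 343)² = (19651/58)² = 386161801/3364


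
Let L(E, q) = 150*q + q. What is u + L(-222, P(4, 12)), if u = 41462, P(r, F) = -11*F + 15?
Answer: 23795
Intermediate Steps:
P(r, F) = 15 - 11*F
L(E, q) = 151*q
u + L(-222, P(4, 12)) = 41462 + 151*(15 - 11*12) = 41462 + 151*(15 - 132) = 41462 + 151*(-117) = 41462 - 17667 = 23795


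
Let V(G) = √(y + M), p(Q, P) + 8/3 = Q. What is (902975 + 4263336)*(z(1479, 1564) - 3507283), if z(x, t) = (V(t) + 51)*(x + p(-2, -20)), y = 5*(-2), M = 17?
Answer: -17731254652612 + 22850593553*√7/3 ≈ -1.7711e+13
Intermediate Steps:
y = -10
p(Q, P) = -8/3 + Q
V(G) = √7 (V(G) = √(-10 + 17) = √7)
z(x, t) = (51 + √7)*(-14/3 + x) (z(x, t) = (√7 + 51)*(x + (-8/3 - 2)) = (51 + √7)*(x - 14/3) = (51 + √7)*(-14/3 + x))
(902975 + 4263336)*(z(1479, 1564) - 3507283) = (902975 + 4263336)*((-238 + 51*1479 - 14*√7/3 + 1479*√7) - 3507283) = 5166311*((-238 + 75429 - 14*√7/3 + 1479*√7) - 3507283) = 5166311*((75191 + 4423*√7/3) - 3507283) = 5166311*(-3432092 + 4423*√7/3) = -17731254652612 + 22850593553*√7/3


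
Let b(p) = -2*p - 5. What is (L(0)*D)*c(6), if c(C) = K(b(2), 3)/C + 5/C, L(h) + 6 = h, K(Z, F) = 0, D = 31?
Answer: -155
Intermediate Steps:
b(p) = -5 - 2*p
L(h) = -6 + h
c(C) = 5/C (c(C) = 0/C + 5/C = 0 + 5/C = 5/C)
(L(0)*D)*c(6) = ((-6 + 0)*31)*(5/6) = (-6*31)*(5*(1/6)) = -186*5/6 = -155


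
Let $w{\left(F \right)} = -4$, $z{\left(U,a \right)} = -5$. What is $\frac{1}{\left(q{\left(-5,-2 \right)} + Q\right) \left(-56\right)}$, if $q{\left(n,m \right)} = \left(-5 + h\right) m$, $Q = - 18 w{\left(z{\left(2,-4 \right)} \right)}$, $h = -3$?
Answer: $- \frac{1}{4928} \approx -0.00020292$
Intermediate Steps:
$Q = 72$ ($Q = \left(-18\right) \left(-4\right) = 72$)
$q{\left(n,m \right)} = - 8 m$ ($q{\left(n,m \right)} = \left(-5 - 3\right) m = - 8 m$)
$\frac{1}{\left(q{\left(-5,-2 \right)} + Q\right) \left(-56\right)} = \frac{1}{\left(\left(-8\right) \left(-2\right) + 72\right) \left(-56\right)} = \frac{1}{\left(16 + 72\right) \left(-56\right)} = \frac{1}{88 \left(-56\right)} = \frac{1}{-4928} = - \frac{1}{4928}$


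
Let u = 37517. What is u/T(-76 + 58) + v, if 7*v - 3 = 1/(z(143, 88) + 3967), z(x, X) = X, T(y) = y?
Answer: -152100151/72990 ≈ -2083.8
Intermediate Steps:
v = 1738/4055 (v = 3/7 + 1/(7*(88 + 3967)) = 3/7 + (⅐)/4055 = 3/7 + (⅐)*(1/4055) = 3/7 + 1/28385 = 1738/4055 ≈ 0.42861)
u/T(-76 + 58) + v = 37517/(-76 + 58) + 1738/4055 = 37517/(-18) + 1738/4055 = 37517*(-1/18) + 1738/4055 = -37517/18 + 1738/4055 = -152100151/72990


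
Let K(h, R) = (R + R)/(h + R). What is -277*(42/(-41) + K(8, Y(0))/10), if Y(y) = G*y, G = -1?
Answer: 11634/41 ≈ 283.76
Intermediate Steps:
Y(y) = -y
K(h, R) = 2*R/(R + h) (K(h, R) = (2*R)/(R + h) = 2*R/(R + h))
-277*(42/(-41) + K(8, Y(0))/10) = -277*(42/(-41) + (2*(-1*0)/(-1*0 + 8))/10) = -277*(42*(-1/41) + (2*0/(0 + 8))*(⅒)) = -277*(-42/41 + (2*0/8)*(⅒)) = -277*(-42/41 + (2*0*(⅛))*(⅒)) = -277*(-42/41 + 0*(⅒)) = -277*(-42/41 + 0) = -277*(-42/41) = 11634/41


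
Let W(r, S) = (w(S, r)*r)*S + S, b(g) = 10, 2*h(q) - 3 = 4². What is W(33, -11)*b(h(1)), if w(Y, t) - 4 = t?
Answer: -134420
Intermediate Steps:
h(q) = 19/2 (h(q) = 3/2 + (½)*4² = 3/2 + (½)*16 = 3/2 + 8 = 19/2)
w(Y, t) = 4 + t
W(r, S) = S + S*r*(4 + r) (W(r, S) = ((4 + r)*r)*S + S = (r*(4 + r))*S + S = S*r*(4 + r) + S = S + S*r*(4 + r))
W(33, -11)*b(h(1)) = -11*(1 + 33*(4 + 33))*10 = -11*(1 + 33*37)*10 = -11*(1 + 1221)*10 = -11*1222*10 = -13442*10 = -134420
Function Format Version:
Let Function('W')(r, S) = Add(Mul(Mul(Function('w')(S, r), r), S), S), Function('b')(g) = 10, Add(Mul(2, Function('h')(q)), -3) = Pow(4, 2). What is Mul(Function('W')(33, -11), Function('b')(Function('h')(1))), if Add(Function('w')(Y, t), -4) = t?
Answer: -134420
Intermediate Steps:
Function('h')(q) = Rational(19, 2) (Function('h')(q) = Add(Rational(3, 2), Mul(Rational(1, 2), Pow(4, 2))) = Add(Rational(3, 2), Mul(Rational(1, 2), 16)) = Add(Rational(3, 2), 8) = Rational(19, 2))
Function('w')(Y, t) = Add(4, t)
Function('W')(r, S) = Add(S, Mul(S, r, Add(4, r))) (Function('W')(r, S) = Add(Mul(Mul(Add(4, r), r), S), S) = Add(Mul(Mul(r, Add(4, r)), S), S) = Add(Mul(S, r, Add(4, r)), S) = Add(S, Mul(S, r, Add(4, r))))
Mul(Function('W')(33, -11), Function('b')(Function('h')(1))) = Mul(Mul(-11, Add(1, Mul(33, Add(4, 33)))), 10) = Mul(Mul(-11, Add(1, Mul(33, 37))), 10) = Mul(Mul(-11, Add(1, 1221)), 10) = Mul(Mul(-11, 1222), 10) = Mul(-13442, 10) = -134420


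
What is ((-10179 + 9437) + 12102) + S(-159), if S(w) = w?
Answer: 11201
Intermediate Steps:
((-10179 + 9437) + 12102) + S(-159) = ((-10179 + 9437) + 12102) - 159 = (-742 + 12102) - 159 = 11360 - 159 = 11201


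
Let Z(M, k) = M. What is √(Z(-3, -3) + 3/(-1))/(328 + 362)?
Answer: I*√6/690 ≈ 0.00355*I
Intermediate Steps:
√(Z(-3, -3) + 3/(-1))/(328 + 362) = √(-3 + 3/(-1))/(328 + 362) = √(-3 + 3*(-1))/690 = √(-3 - 3)*(1/690) = √(-6)*(1/690) = (I*√6)*(1/690) = I*√6/690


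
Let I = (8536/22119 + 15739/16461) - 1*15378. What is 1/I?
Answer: -121366953/1866218122555 ≈ -6.5034e-5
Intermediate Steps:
I = -1866218122555/121366953 (I = (8536*(1/22119) + 15739*(1/16461)) - 15378 = (8536/22119 + 15739/16461) - 15378 = 162880679/121366953 - 15378 = -1866218122555/121366953 ≈ -15377.)
1/I = 1/(-1866218122555/121366953) = -121366953/1866218122555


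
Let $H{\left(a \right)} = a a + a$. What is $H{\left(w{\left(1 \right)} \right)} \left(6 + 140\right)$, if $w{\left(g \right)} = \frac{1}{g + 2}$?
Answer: $\frac{584}{9} \approx 64.889$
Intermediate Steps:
$w{\left(g \right)} = \frac{1}{2 + g}$
$H{\left(a \right)} = a + a^{2}$ ($H{\left(a \right)} = a^{2} + a = a + a^{2}$)
$H{\left(w{\left(1 \right)} \right)} \left(6 + 140\right) = \frac{1 + \frac{1}{2 + 1}}{2 + 1} \left(6 + 140\right) = \frac{1 + \frac{1}{3}}{3} \cdot 146 = \frac{1}{3} \cdot \frac{4}{3} \cdot 146 = \frac{4}{9} \cdot 146 = \frac{584}{9}$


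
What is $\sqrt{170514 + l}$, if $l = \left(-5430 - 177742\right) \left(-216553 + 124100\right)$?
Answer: $\sqrt{16934971430} \approx 1.3013 \cdot 10^{5}$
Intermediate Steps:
$l = 16934800916$ ($l = \left(-183172\right) \left(-92453\right) = 16934800916$)
$\sqrt{170514 + l} = \sqrt{170514 + 16934800916} = \sqrt{16934971430}$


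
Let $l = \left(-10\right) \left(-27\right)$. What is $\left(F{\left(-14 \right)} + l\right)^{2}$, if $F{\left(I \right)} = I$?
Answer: $65536$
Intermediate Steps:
$l = 270$
$\left(F{\left(-14 \right)} + l\right)^{2} = \left(-14 + 270\right)^{2} = 256^{2} = 65536$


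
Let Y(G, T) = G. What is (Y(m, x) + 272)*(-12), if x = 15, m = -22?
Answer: -3000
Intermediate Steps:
(Y(m, x) + 272)*(-12) = (-22 + 272)*(-12) = 250*(-12) = -3000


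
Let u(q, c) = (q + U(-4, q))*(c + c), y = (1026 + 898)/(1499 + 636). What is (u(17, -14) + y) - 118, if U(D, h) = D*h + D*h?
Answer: 6863814/2135 ≈ 3214.9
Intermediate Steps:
y = 1924/2135 ≈ 0.90117
U(D, h) = 2*D*h
u(q, c) = -14*c*q (u(q, c) = (q + 2*(-4)*q)*(c + c) = (q - 8*q)*(2*c) = (-7*q)*(2*c) = -14*c*q)
(u(17, -14) + y) - 118 = (-14*(-14)*17 + 1924/2135) - 118 = (3332 + 1924/2135) - 118 = 7115744/2135 - 118 = 6863814/2135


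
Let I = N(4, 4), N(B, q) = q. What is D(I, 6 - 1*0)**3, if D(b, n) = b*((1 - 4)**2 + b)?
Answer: 140608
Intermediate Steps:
I = 4
D(b, n) = b*(9 + b) (D(b, n) = b*((-3)**2 + b) = b*(9 + b))
D(I, 6 - 1*0)**3 = (4*(9 + 4))**3 = (4*13)**3 = 52**3 = 140608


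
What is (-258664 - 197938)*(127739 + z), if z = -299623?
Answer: 78482578168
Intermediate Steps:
(-258664 - 197938)*(127739 + z) = (-258664 - 197938)*(127739 - 299623) = -456602*(-171884) = 78482578168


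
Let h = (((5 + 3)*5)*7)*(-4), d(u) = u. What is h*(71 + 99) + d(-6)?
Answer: -190406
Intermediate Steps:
h = -1120 (h = ((8*5)*7)*(-4) = (40*7)*(-4) = 280*(-4) = -1120)
h*(71 + 99) + d(-6) = -1120*(71 + 99) - 6 = -1120*170 - 6 = -190400 - 6 = -190406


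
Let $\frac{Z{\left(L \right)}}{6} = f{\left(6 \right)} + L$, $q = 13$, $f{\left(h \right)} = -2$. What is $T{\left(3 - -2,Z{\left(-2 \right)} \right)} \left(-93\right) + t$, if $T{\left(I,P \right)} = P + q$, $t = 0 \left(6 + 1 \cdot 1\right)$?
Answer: $1023$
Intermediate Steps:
$Z{\left(L \right)} = -12 + 6 L$ ($Z{\left(L \right)} = 6 \left(-2 + L\right) = -12 + 6 L$)
$t = 0$ ($t = 0 \left(6 + 1\right) = 0 \cdot 7 = 0$)
$T{\left(I,P \right)} = 13 + P$ ($T{\left(I,P \right)} = P + 13 = 13 + P$)
$T{\left(3 - -2,Z{\left(-2 \right)} \right)} \left(-93\right) + t = \left(13 + \left(-12 + 6 \left(-2\right)\right)\right) \left(-93\right) + 0 = \left(13 - 24\right) \left(-93\right) + 0 = \left(-11\right) \left(-93\right) + 0 = 1023 + 0 = 1023$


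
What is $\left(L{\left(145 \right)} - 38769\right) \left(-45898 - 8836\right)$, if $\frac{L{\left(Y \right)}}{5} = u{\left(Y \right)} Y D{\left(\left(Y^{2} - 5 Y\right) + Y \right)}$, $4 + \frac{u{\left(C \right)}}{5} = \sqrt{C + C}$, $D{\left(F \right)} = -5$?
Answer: $-1846232554 + 992053750 \sqrt{290} \approx 1.5048 \cdot 10^{10}$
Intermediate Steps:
$u{\left(C \right)} = -20 + 5 \sqrt{2} \sqrt{C}$ ($u{\left(C \right)} = -20 + 5 \sqrt{C + C} = -20 + 5 \sqrt{2 C} = -20 + 5 \sqrt{2} \sqrt{C}$)
$L{\left(Y \right)} = - 25 Y \left(-20 + 5 \sqrt{2} \sqrt{Y}\right)$ ($L{\left(Y \right)} = 5 \left(-20 + 5 \sqrt{2} \sqrt{Y}\right) Y \left(-5\right) = 5 Y \left(-20 + 5 \sqrt{2} \sqrt{Y}\right) \left(-5\right) = 5 \left(- 5 Y \left(-20 + 5 \sqrt{2} \sqrt{Y}\right)\right) = - 25 Y \left(-20 + 5 \sqrt{2} \sqrt{Y}\right)$)
$\left(L{\left(145 \right)} - 38769\right) \left(-45898 - 8836\right) = \left(\left(500 \cdot 145 - 125 \sqrt{2} \cdot 145^{\frac{3}{2}}\right) - 38769\right) \left(-45898 - 8836\right) = \left(\left(72500 - 125 \sqrt{2} \cdot 145 \sqrt{145}\right) - 38769\right) \left(-54734\right) = \left(\left(72500 - 18125 \sqrt{290}\right) - 38769\right) \left(-54734\right) = \left(33731 - 18125 \sqrt{290}\right) \left(-54734\right) = -1846232554 + 992053750 \sqrt{290}$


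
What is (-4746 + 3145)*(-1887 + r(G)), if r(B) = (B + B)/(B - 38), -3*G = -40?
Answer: 111844259/37 ≈ 3.0228e+6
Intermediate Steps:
G = 40/3 (G = -⅓*(-40) = 40/3 ≈ 13.333)
r(B) = 2*B/(-38 + B) (r(B) = (2*B)/(-38 + B) = 2*B/(-38 + B))
(-4746 + 3145)*(-1887 + r(G)) = (-4746 + 3145)*(-1887 + 2*(40/3)/(-38 + 40/3)) = -1601*(-1887 + 2*(40/3)/(-74/3)) = -1601*(-1887 + 2*(40/3)*(-3/74)) = -1601*(-1887 - 40/37) = -1601*(-69859/37) = 111844259/37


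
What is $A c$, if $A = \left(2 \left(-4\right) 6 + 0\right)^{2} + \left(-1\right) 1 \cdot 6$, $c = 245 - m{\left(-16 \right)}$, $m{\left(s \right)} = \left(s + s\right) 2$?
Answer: $710082$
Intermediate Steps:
$m{\left(s \right)} = 4 s$ ($m{\left(s \right)} = 2 s 2 = 4 s$)
$c = 309$ ($c = 245 - 4 \left(-16\right) = 245 - -64 = 245 + 64 = 309$)
$A = 2298$ ($A = \left(\left(-8\right) 6 + 0\right)^{2} - 6 = \left(-48 + 0\right)^{2} - 6 = \left(-48\right)^{2} - 6 = 2304 - 6 = 2298$)
$A c = 2298 \cdot 309 = 710082$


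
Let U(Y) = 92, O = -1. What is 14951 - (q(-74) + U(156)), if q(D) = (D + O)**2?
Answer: 9234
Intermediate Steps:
q(D) = (-1 + D)**2 (q(D) = (D - 1)**2 = (-1 + D)**2)
14951 - (q(-74) + U(156)) = 14951 - ((-1 - 74)**2 + 92) = 14951 - ((-75)**2 + 92) = 14951 - (5625 + 92) = 14951 - 1*5717 = 14951 - 5717 = 9234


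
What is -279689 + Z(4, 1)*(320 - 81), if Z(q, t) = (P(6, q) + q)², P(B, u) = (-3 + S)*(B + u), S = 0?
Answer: -118125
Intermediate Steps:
P(B, u) = -3*B - 3*u (P(B, u) = (-3 + 0)*(B + u) = -3*(B + u) = -3*B - 3*u)
Z(q, t) = (-18 - 2*q)² (Z(q, t) = ((-3*6 - 3*q) + q)² = ((-18 - 3*q) + q)² = (-18 - 2*q)²)
-279689 + Z(4, 1)*(320 - 81) = -279689 + (4*(9 + 4)²)*(320 - 81) = -279689 + (4*13²)*239 = -279689 + (4*169)*239 = -279689 + 676*239 = -279689 + 161564 = -118125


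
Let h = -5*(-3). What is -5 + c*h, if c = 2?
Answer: 25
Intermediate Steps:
h = 15
-5 + c*h = -5 + 2*15 = -5 + 30 = 25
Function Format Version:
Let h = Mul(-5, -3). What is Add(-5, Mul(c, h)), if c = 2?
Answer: 25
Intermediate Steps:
h = 15
Add(-5, Mul(c, h)) = Add(-5, Mul(2, 15)) = Add(-5, 30) = 25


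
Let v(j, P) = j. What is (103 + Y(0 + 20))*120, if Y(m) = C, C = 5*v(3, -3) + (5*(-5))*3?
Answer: 5160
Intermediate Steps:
C = -60 (C = 5*3 + (5*(-5))*3 = 15 - 25*3 = 15 - 75 = -60)
Y(m) = -60
(103 + Y(0 + 20))*120 = (103 - 60)*120 = 43*120 = 5160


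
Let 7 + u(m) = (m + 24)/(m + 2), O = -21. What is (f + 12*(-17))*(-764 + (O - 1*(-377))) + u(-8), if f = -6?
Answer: 257011/3 ≈ 85670.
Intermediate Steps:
u(m) = -7 + (24 + m)/(2 + m) (u(m) = -7 + (m + 24)/(m + 2) = -7 + (24 + m)/(2 + m))
(f + 12*(-17))*(-764 + (O - 1*(-377))) + u(-8) = (-6 + 12*(-17))*(-764 + (-21 - 1*(-377))) + 2*(5 - 3*(-8))/(2 - 8) = (-6 - 204)*(-764 + (-21 + 377)) + 2*(5 + 24)/(-6) = -210*(-764 + 356) + 2*(-⅙)*29 = -210*(-408) - 29/3 = 85680 - 29/3 = 257011/3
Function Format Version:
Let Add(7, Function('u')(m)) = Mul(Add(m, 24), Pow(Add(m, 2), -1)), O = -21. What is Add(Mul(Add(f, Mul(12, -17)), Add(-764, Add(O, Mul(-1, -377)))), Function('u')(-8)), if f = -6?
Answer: Rational(257011, 3) ≈ 85670.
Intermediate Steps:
Function('u')(m) = Add(-7, Mul(Pow(Add(2, m), -1), Add(24, m))) (Function('u')(m) = Add(-7, Mul(Add(m, 24), Pow(Add(m, 2), -1))) = Add(-7, Mul(Add(24, m), Pow(Add(2, m), -1))) = Add(-7, Mul(Pow(Add(2, m), -1), Add(24, m))))
Add(Mul(Add(f, Mul(12, -17)), Add(-764, Add(O, Mul(-1, -377)))), Function('u')(-8)) = Add(Mul(Add(-6, Mul(12, -17)), Add(-764, Add(-21, Mul(-1, -377)))), Mul(2, Pow(Add(2, -8), -1), Add(5, Mul(-3, -8)))) = Add(Mul(Add(-6, -204), Add(-764, Add(-21, 377))), Mul(2, Pow(-6, -1), Add(5, 24))) = Add(Mul(-210, Add(-764, 356)), Mul(2, Rational(-1, 6), 29)) = Add(Mul(-210, -408), Rational(-29, 3)) = Add(85680, Rational(-29, 3)) = Rational(257011, 3)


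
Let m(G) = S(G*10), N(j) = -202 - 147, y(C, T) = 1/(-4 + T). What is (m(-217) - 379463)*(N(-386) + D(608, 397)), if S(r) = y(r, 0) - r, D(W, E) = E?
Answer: -18110076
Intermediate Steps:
N(j) = -349
S(r) = -¼ - r (S(r) = 1/(-4 + 0) - r = 1/(-4) - r = -¼ - r)
m(G) = -¼ - 10*G (m(G) = -¼ - G*10 = -¼ - 10*G)
(m(-217) - 379463)*(N(-386) + D(608, 397)) = ((-¼ - 10*(-217)) - 379463)*(-349 + 397) = ((-¼ + 2170) - 379463)*48 = (8679/4 - 379463)*48 = -1509173/4*48 = -18110076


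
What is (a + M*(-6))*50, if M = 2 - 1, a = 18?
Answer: 600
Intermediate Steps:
M = 1
(a + M*(-6))*50 = (18 + 1*(-6))*50 = (18 - 6)*50 = 12*50 = 600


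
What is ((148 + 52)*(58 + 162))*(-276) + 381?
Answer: -12143619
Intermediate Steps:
((148 + 52)*(58 + 162))*(-276) + 381 = (200*220)*(-276) + 381 = 44000*(-276) + 381 = -12144000 + 381 = -12143619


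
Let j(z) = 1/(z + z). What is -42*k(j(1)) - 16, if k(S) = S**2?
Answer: -53/2 ≈ -26.500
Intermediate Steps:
j(z) = 1/(2*z)
-42*k(j(1)) - 16 = -42*((1/2)/1)**2 - 16 = -42*((1/2)*1)**2 - 16 = -42*(1/2)**2 - 16 = -42*1/4 - 16 = -21/2 - 16 = -53/2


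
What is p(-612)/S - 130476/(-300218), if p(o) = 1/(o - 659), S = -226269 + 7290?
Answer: 18157190944651/41778683481681 ≈ 0.43460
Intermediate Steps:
S = -218979
p(o) = 1/(-659 + o)
p(-612)/S - 130476/(-300218) = 1/(-659 - 612*(-218979)) - 130476/(-300218) = -1/218979/(-1271) - 130476*(-1/300218) = -1/1271*(-1/218979) + 65238/150109 = 1/278322309 + 65238/150109 = 18157190944651/41778683481681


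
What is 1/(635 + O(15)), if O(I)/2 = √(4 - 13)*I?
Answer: 127/82265 - 18*I/82265 ≈ 0.0015438 - 0.00021881*I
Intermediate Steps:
O(I) = 6*I*I (O(I) = 2*(√(4 - 13)*I) = 2*(√(-9)*I) = 2*((3*I)*I) = 2*(3*I*I) = 6*I*I)
1/(635 + O(15)) = 1/(635 + 6*I*15) = 1/(635 + 90*I) = (635 - 90*I)/411325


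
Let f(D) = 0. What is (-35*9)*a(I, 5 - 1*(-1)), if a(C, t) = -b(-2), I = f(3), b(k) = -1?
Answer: -315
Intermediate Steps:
I = 0
a(C, t) = 1 (a(C, t) = -1*(-1) = 1)
(-35*9)*a(I, 5 - 1*(-1)) = -35*9*1 = -315*1 = -315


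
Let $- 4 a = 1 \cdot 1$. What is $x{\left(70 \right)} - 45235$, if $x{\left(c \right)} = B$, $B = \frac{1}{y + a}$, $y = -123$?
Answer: $- \frac{22300859}{493} \approx -45235.0$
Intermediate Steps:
$a = - \frac{1}{4}$ ($a = - \frac{1 \cdot 1}{4} = \left(- \frac{1}{4}\right) 1 = - \frac{1}{4} \approx -0.25$)
$B = - \frac{4}{493}$ ($B = \frac{1}{-123 - \frac{1}{4}} = \frac{1}{- \frac{493}{4}} = - \frac{4}{493} \approx -0.0081136$)
$x{\left(c \right)} = - \frac{4}{493}$
$x{\left(70 \right)} - 45235 = - \frac{4}{493} - 45235 = - \frac{22300859}{493}$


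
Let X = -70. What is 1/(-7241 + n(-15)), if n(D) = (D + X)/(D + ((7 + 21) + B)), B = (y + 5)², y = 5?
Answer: -113/818318 ≈ -0.00013809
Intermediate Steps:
B = 100 (B = (5 + 5)² = 10² = 100)
n(D) = (-70 + D)/(128 + D) (n(D) = (D - 70)/(D + ((7 + 21) + 100)) = (-70 + D)/(D + (28 + 100)) = (-70 + D)/(D + 128) = (-70 + D)/(128 + D))
1/(-7241 + n(-15)) = 1/(-7241 + (-70 - 15)/(128 - 15)) = 1/(-7241 - 85/113) = 1/(-818318/113) = -113/818318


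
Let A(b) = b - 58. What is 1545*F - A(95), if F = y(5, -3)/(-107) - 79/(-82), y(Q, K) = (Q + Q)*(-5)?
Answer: 19069747/8774 ≈ 2173.4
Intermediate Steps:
y(Q, K) = -10*Q (y(Q, K) = (2*Q)*(-5) = -10*Q)
A(b) = -58 + b
F = 12553/8774 (F = -10*5/(-107) - 79/(-82) = -50*(-1/107) - 79*(-1/82) = 50/107 + 79/82 = 12553/8774 ≈ 1.4307)
1545*F - A(95) = 1545*(12553/8774) - (-58 + 95) = 19394385/8774 - 1*37 = 19394385/8774 - 37 = 19069747/8774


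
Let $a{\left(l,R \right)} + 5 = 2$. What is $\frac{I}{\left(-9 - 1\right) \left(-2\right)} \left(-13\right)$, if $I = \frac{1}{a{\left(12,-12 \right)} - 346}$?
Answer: $\frac{13}{6980} \approx 0.0018625$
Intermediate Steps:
$a{\left(l,R \right)} = -3$ ($a{\left(l,R \right)} = -5 + 2 = -3$)
$I = - \frac{1}{349}$ ($I = \frac{1}{-3 - 346} = \frac{1}{-349} = - \frac{1}{349} \approx -0.0028653$)
$\frac{I}{\left(-9 - 1\right) \left(-2\right)} \left(-13\right) = - \frac{1}{349 \left(-9 - 1\right) \left(-2\right)} \left(-13\right) = - \frac{1}{349 \left(\left(-10\right) \left(-2\right)\right)} \left(-13\right) = - \frac{1}{349 \cdot 20} \left(-13\right) = \left(- \frac{1}{349}\right) \frac{1}{20} \left(-13\right) = \left(- \frac{1}{6980}\right) \left(-13\right) = \frac{13}{6980}$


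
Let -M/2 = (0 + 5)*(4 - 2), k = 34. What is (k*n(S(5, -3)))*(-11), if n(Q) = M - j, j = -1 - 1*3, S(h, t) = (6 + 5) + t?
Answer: 5984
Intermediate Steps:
M = -20 (M = -2*(0 + 5)*(4 - 2) = -10*2 = -2*10 = -20)
S(h, t) = 11 + t
j = -4 (j = -1 - 3 = -4)
n(Q) = -16 (n(Q) = -20 - 1*(-4) = -20 + 4 = -16)
(k*n(S(5, -3)))*(-11) = (34*(-16))*(-11) = -544*(-11) = 5984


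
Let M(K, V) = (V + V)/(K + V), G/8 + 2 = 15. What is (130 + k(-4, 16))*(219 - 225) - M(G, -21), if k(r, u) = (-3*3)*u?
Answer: 7014/83 ≈ 84.506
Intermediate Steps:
k(r, u) = -9*u
G = 104 (G = -16 + 8*15 = -16 + 120 = 104)
M(K, V) = 2*V/(K + V) (M(K, V) = (2*V)/(K + V) = 2*V/(K + V))
(130 + k(-4, 16))*(219 - 225) - M(G, -21) = (130 - 9*16)*(219 - 225) - 2*(-21)/(104 - 21) = (130 - 144)*(-6) - 2*(-21)/83 = -14*(-6) - 2*(-21)/83 = 84 - 1*(-42/83) = 84 + 42/83 = 7014/83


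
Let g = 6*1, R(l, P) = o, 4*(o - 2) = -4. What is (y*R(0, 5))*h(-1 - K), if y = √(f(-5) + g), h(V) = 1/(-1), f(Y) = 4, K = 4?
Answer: -√10 ≈ -3.1623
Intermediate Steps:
o = 1 (o = 2 + (¼)*(-4) = 2 - 1 = 1)
R(l, P) = 1
h(V) = -1
g = 6
y = √10 (y = √(4 + 6) = √10 ≈ 3.1623)
(y*R(0, 5))*h(-1 - K) = (√10*1)*(-1) = √10*(-1) = -√10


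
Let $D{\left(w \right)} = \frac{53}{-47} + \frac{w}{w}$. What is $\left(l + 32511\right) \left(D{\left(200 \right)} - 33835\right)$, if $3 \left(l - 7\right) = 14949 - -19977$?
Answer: $- \frac{70225484160}{47} \approx -1.4942 \cdot 10^{9}$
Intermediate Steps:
$l = 11649$ ($l = 7 + \frac{14949 - -19977}{3} = 7 + \frac{14949 + 19977}{3} = 7 + \frac{1}{3} \cdot 34926 = 7 + 11642 = 11649$)
$D{\left(w \right)} = - \frac{6}{47}$ ($D{\left(w \right)} = 53 \left(- \frac{1}{47}\right) + 1 = - \frac{53}{47} + 1 = - \frac{6}{47}$)
$\left(l + 32511\right) \left(D{\left(200 \right)} - 33835\right) = \left(11649 + 32511\right) \left(- \frac{6}{47} - 33835\right) = 44160 \left(- \frac{1590251}{47}\right) = - \frac{70225484160}{47}$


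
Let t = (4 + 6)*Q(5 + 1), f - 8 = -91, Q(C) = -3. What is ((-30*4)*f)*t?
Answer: -298800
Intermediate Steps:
f = -83 (f = 8 - 91 = -83)
t = -30 (t = (4 + 6)*(-3) = 10*(-3) = -30)
((-30*4)*f)*t = (-30*4*(-83))*(-30) = -120*(-83)*(-30) = 9960*(-30) = -298800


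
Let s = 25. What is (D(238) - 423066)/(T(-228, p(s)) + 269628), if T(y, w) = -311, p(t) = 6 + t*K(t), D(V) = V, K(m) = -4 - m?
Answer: -422828/269317 ≈ -1.5700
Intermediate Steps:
p(t) = 6 + t*(-4 - t)
(D(238) - 423066)/(T(-228, p(s)) + 269628) = (238 - 423066)/(-311 + 269628) = -422828/269317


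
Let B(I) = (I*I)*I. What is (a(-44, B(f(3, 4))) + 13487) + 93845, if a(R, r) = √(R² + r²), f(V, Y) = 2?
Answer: 107332 + 20*√5 ≈ 1.0738e+5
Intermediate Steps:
B(I) = I³ (B(I) = I²*I = I³)
(a(-44, B(f(3, 4))) + 13487) + 93845 = (√((-44)² + (2³)²) + 13487) + 93845 = (√(1936 + 8²) + 13487) + 93845 = (√(1936 + 64) + 13487) + 93845 = (√2000 + 13487) + 93845 = (20*√5 + 13487) + 93845 = (13487 + 20*√5) + 93845 = 107332 + 20*√5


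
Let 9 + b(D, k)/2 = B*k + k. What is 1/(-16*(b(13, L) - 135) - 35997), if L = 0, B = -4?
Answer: -1/33549 ≈ -2.9807e-5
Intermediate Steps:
b(D, k) = -18 - 6*k (b(D, k) = -18 + 2*(-4*k + k) = -18 + 2*(-3*k) = -18 - 6*k)
1/(-16*(b(13, L) - 135) - 35997) = 1/(-16*((-18 - 6*0) - 135) - 35997) = 1/(-16*((-18 + 0) - 135) - 35997) = 1/(-16*(-18 - 135) - 35997) = 1/(-16*(-153) - 35997) = 1/(2448 - 35997) = 1/(-33549) = -1/33549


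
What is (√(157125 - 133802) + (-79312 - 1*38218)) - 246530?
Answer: -364060 + √23323 ≈ -3.6391e+5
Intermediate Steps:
(√(157125 - 133802) + (-79312 - 1*38218)) - 246530 = (√23323 + (-79312 - 38218)) - 246530 = (√23323 - 117530) - 246530 = (-117530 + √23323) - 246530 = -364060 + √23323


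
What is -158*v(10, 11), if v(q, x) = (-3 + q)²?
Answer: -7742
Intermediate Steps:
-158*v(10, 11) = -158*(-3 + 10)² = -158*7² = -158*49 = -7742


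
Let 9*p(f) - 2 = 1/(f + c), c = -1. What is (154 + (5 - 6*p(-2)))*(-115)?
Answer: -163415/9 ≈ -18157.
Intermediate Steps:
p(f) = 2/9 + 1/(9*(-1 + f)) (p(f) = 2/9 + 1/(9*(f - 1)) = 2/9 + 1/(9*(-1 + f)))
(154 + (5 - 6*p(-2)))*(-115) = (154 + (5 - 2*(-1 + 2*(-2))/(3*(-1 - 2))))*(-115) = (154 + (5 - 2*(-1 - 4)/(3*(-3))))*(-115) = (154 + (5 - 2*(-1)*(-5)/(3*3)))*(-115) = (154 + (5 - 6*5/27))*(-115) = (154 + (5 - 10/9))*(-115) = (154 + 35/9)*(-115) = (1421/9)*(-115) = -163415/9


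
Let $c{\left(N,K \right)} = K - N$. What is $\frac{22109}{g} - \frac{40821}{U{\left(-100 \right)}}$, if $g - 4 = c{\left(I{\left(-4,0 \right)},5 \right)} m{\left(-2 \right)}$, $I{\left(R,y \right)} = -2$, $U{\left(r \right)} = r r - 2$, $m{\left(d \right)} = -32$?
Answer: $- \frac{115013201}{1099780} \approx -104.58$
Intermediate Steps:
$U{\left(r \right)} = -2 + r^{2}$ ($U{\left(r \right)} = r^{2} - 2 = -2 + r^{2}$)
$g = -220$ ($g = 4 + \left(5 - -2\right) \left(-32\right) = 4 + \left(5 + 2\right) \left(-32\right) = 4 + 7 \left(-32\right) = 4 - 224 = -220$)
$\frac{22109}{g} - \frac{40821}{U{\left(-100 \right)}} = \frac{22109}{-220} - \frac{40821}{-2 + \left(-100\right)^{2}} = 22109 \left(- \frac{1}{220}\right) - \frac{40821}{-2 + 10000} = - \frac{22109}{220} - \frac{40821}{9998} = - \frac{115013201}{1099780}$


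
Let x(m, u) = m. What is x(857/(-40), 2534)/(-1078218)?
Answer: 857/43128720 ≈ 1.9871e-5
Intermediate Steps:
x(857/(-40), 2534)/(-1078218) = (857/(-40))/(-1078218) = (857*(-1/40))*(-1/1078218) = -857/40*(-1/1078218) = 857/43128720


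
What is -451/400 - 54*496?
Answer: -10714051/400 ≈ -26785.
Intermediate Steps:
-451/400 - 54*496 = -451*1/400 - 26784 = -451/400 - 26784 = -10714051/400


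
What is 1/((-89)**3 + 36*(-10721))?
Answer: -1/1090925 ≈ -9.1665e-7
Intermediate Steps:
1/((-89)**3 + 36*(-10721)) = 1/(-704969 - 385956) = 1/(-1090925) = -1/1090925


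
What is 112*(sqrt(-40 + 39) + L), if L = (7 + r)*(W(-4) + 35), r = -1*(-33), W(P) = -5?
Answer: 134400 + 112*I ≈ 1.344e+5 + 112.0*I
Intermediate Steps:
r = 33
L = 1200 (L = (7 + 33)*(-5 + 35) = 40*30 = 1200)
112*(sqrt(-40 + 39) + L) = 112*(sqrt(-40 + 39) + 1200) = 112*(sqrt(-1) + 1200) = 112*(I + 1200) = 112*(1200 + I) = 134400 + 112*I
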